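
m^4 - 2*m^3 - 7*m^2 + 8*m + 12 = (m - 3)*(m - 2)*(m + 1)*(m + 2)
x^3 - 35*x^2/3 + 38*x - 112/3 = (x - 7)*(x - 8/3)*(x - 2)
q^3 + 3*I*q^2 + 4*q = q*(q - I)*(q + 4*I)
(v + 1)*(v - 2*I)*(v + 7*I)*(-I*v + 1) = -I*v^4 + 6*v^3 - I*v^3 + 6*v^2 - 9*I*v^2 + 14*v - 9*I*v + 14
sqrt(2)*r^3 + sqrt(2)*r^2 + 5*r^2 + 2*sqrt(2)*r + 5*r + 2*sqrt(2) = (r + 1)*(r + 2*sqrt(2))*(sqrt(2)*r + 1)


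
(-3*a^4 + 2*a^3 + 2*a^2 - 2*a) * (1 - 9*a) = 27*a^5 - 21*a^4 - 16*a^3 + 20*a^2 - 2*a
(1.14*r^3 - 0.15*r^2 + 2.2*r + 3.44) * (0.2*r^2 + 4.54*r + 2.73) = 0.228*r^5 + 5.1456*r^4 + 2.8712*r^3 + 10.2665*r^2 + 21.6236*r + 9.3912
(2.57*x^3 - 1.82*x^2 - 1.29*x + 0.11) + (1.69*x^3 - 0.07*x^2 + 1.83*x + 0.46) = 4.26*x^3 - 1.89*x^2 + 0.54*x + 0.57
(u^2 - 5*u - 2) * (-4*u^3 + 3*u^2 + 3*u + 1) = -4*u^5 + 23*u^4 - 4*u^3 - 20*u^2 - 11*u - 2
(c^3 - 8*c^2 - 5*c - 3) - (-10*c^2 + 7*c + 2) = c^3 + 2*c^2 - 12*c - 5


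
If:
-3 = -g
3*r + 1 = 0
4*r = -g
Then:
No Solution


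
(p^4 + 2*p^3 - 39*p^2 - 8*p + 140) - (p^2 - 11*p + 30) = p^4 + 2*p^3 - 40*p^2 + 3*p + 110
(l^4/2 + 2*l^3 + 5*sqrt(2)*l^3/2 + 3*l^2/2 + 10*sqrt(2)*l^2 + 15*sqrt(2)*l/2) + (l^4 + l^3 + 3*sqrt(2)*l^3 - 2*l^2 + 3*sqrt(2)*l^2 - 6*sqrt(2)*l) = 3*l^4/2 + 3*l^3 + 11*sqrt(2)*l^3/2 - l^2/2 + 13*sqrt(2)*l^2 + 3*sqrt(2)*l/2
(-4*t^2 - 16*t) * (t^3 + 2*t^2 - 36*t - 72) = -4*t^5 - 24*t^4 + 112*t^3 + 864*t^2 + 1152*t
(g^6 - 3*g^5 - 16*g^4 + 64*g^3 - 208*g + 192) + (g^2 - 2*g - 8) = g^6 - 3*g^5 - 16*g^4 + 64*g^3 + g^2 - 210*g + 184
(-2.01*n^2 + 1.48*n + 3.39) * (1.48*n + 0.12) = -2.9748*n^3 + 1.9492*n^2 + 5.1948*n + 0.4068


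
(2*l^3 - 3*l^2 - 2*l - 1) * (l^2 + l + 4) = 2*l^5 - l^4 + 3*l^3 - 15*l^2 - 9*l - 4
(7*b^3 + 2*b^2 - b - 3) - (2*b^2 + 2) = 7*b^3 - b - 5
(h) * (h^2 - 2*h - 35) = h^3 - 2*h^2 - 35*h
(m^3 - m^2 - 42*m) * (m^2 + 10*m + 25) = m^5 + 9*m^4 - 27*m^3 - 445*m^2 - 1050*m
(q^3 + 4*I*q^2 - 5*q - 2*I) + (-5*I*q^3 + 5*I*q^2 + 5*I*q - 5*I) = q^3 - 5*I*q^3 + 9*I*q^2 - 5*q + 5*I*q - 7*I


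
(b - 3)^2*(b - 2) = b^3 - 8*b^2 + 21*b - 18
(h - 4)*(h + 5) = h^2 + h - 20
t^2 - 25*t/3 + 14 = (t - 6)*(t - 7/3)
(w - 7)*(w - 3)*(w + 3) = w^3 - 7*w^2 - 9*w + 63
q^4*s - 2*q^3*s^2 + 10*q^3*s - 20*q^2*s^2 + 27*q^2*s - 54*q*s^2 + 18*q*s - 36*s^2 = (q + 3)*(q + 6)*(q - 2*s)*(q*s + s)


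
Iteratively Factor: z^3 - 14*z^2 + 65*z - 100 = (z - 5)*(z^2 - 9*z + 20) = (z - 5)^2*(z - 4)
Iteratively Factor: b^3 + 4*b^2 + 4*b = (b + 2)*(b^2 + 2*b) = b*(b + 2)*(b + 2)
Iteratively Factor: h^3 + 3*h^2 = (h)*(h^2 + 3*h) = h*(h + 3)*(h)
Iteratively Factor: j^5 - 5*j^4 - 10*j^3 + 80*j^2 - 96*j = (j)*(j^4 - 5*j^3 - 10*j^2 + 80*j - 96) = j*(j - 2)*(j^3 - 3*j^2 - 16*j + 48) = j*(j - 2)*(j + 4)*(j^2 - 7*j + 12) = j*(j - 3)*(j - 2)*(j + 4)*(j - 4)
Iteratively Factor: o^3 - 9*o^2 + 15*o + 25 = (o + 1)*(o^2 - 10*o + 25) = (o - 5)*(o + 1)*(o - 5)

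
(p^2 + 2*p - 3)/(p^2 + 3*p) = (p - 1)/p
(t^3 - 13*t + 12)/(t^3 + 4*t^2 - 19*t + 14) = (t^2 + t - 12)/(t^2 + 5*t - 14)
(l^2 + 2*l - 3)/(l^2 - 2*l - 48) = (-l^2 - 2*l + 3)/(-l^2 + 2*l + 48)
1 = 1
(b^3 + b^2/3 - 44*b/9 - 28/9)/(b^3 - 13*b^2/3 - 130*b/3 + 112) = (3*b^2 + 8*b + 4)/(3*(b^2 - 2*b - 48))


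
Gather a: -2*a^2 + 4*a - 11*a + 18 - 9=-2*a^2 - 7*a + 9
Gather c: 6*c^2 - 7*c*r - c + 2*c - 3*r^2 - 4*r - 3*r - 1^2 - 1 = 6*c^2 + c*(1 - 7*r) - 3*r^2 - 7*r - 2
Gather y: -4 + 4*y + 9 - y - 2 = 3*y + 3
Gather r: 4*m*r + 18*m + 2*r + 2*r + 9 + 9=18*m + r*(4*m + 4) + 18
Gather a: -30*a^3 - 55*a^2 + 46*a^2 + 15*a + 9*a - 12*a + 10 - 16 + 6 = -30*a^3 - 9*a^2 + 12*a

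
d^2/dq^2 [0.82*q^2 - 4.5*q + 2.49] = 1.64000000000000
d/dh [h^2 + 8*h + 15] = 2*h + 8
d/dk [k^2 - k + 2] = 2*k - 1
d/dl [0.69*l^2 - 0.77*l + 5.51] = 1.38*l - 0.77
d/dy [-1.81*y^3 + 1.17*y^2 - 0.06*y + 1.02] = -5.43*y^2 + 2.34*y - 0.06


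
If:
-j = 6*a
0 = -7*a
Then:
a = 0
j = 0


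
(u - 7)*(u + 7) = u^2 - 49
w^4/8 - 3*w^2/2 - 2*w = w*(w/4 + 1/2)*(w/2 + 1)*(w - 4)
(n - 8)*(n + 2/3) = n^2 - 22*n/3 - 16/3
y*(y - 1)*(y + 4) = y^3 + 3*y^2 - 4*y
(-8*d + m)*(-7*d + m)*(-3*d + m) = -168*d^3 + 101*d^2*m - 18*d*m^2 + m^3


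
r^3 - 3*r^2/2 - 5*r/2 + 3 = (r - 2)*(r - 1)*(r + 3/2)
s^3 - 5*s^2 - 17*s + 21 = (s - 7)*(s - 1)*(s + 3)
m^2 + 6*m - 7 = (m - 1)*(m + 7)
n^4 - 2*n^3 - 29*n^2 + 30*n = n*(n - 6)*(n - 1)*(n + 5)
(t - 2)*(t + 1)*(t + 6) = t^3 + 5*t^2 - 8*t - 12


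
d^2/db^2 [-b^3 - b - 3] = -6*b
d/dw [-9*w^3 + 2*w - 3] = 2 - 27*w^2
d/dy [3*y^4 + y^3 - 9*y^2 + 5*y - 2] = 12*y^3 + 3*y^2 - 18*y + 5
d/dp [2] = 0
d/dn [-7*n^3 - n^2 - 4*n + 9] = -21*n^2 - 2*n - 4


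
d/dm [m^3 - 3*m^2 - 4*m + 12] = 3*m^2 - 6*m - 4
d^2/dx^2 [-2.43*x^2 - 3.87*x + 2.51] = -4.86000000000000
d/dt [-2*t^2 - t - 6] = -4*t - 1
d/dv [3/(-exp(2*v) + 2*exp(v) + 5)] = 6*(exp(v) - 1)*exp(v)/(-exp(2*v) + 2*exp(v) + 5)^2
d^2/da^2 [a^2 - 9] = 2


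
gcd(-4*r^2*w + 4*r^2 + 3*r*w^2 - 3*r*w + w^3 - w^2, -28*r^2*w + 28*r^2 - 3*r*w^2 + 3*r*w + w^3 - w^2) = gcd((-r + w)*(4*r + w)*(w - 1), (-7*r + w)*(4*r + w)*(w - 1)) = 4*r*w - 4*r + w^2 - w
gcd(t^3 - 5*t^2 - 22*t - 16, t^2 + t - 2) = t + 2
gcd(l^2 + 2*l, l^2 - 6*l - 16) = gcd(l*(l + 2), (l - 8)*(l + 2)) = l + 2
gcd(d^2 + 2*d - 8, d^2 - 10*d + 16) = d - 2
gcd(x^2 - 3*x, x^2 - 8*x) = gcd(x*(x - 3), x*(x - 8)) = x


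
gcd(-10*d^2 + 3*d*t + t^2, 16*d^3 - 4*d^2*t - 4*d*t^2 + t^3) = -2*d + t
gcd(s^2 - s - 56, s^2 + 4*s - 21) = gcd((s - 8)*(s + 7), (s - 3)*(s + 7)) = s + 7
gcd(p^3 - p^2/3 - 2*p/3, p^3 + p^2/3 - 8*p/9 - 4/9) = p^2 - p/3 - 2/3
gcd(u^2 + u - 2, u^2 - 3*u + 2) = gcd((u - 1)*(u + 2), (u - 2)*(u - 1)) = u - 1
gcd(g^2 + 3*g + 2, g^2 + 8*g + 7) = g + 1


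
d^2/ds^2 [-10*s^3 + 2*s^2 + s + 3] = 4 - 60*s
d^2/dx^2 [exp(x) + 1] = exp(x)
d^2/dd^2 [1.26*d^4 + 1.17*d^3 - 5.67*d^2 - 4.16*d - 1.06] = 15.12*d^2 + 7.02*d - 11.34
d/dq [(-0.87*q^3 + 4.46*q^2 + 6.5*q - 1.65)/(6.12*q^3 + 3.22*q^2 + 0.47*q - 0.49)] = (-30.0966*q^4 - 80.3778*q^3 + 12.7391*q^2 + 6.2552*q - 2.4095)/(37.4544*q^6 + 39.4128*q^5 + 16.1212*q^4 - 2.9708*q^3 - 2.9347*q^2 - 0.4606*q + 0.2401)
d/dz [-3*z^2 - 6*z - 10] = -6*z - 6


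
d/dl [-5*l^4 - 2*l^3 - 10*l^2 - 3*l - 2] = -20*l^3 - 6*l^2 - 20*l - 3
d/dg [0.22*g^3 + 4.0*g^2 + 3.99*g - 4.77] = 0.66*g^2 + 8.0*g + 3.99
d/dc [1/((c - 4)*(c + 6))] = 2*(-c - 1)/(c^4 + 4*c^3 - 44*c^2 - 96*c + 576)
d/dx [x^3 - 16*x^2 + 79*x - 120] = 3*x^2 - 32*x + 79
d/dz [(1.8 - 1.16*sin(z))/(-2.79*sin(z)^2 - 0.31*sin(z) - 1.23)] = (-3.2364*sin(z)^2 + 10.044*sin(z) + 1.9848)*cos(z)/(7.7841*sin(z)^4 + 1.7298*sin(z)^3 + 6.9595*sin(z)^2 + 0.7626*sin(z) + 1.5129)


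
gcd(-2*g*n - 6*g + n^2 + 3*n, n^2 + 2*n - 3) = n + 3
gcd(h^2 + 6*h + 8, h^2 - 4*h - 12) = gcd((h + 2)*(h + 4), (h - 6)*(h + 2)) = h + 2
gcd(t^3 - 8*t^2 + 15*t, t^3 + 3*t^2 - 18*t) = t^2 - 3*t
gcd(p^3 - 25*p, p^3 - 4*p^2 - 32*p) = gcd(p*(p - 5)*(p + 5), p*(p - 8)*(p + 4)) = p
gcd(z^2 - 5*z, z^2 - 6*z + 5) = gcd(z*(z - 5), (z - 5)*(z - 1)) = z - 5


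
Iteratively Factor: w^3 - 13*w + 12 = (w + 4)*(w^2 - 4*w + 3) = (w - 1)*(w + 4)*(w - 3)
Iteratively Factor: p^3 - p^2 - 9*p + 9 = (p + 3)*(p^2 - 4*p + 3) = (p - 1)*(p + 3)*(p - 3)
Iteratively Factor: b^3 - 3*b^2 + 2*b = (b)*(b^2 - 3*b + 2) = b*(b - 1)*(b - 2)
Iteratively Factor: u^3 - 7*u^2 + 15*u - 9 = (u - 3)*(u^2 - 4*u + 3) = (u - 3)*(u - 1)*(u - 3)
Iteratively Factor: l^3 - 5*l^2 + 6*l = (l)*(l^2 - 5*l + 6) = l*(l - 2)*(l - 3)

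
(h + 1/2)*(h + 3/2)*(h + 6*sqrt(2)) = h^3 + 2*h^2 + 6*sqrt(2)*h^2 + 3*h/4 + 12*sqrt(2)*h + 9*sqrt(2)/2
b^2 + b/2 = b*(b + 1/2)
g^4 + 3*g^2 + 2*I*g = g*(g - 2*I)*(g + I)^2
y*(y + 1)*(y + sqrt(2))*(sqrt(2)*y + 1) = sqrt(2)*y^4 + sqrt(2)*y^3 + 3*y^3 + sqrt(2)*y^2 + 3*y^2 + sqrt(2)*y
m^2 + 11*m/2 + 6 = (m + 3/2)*(m + 4)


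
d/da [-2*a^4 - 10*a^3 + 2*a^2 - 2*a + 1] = -8*a^3 - 30*a^2 + 4*a - 2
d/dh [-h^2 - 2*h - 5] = -2*h - 2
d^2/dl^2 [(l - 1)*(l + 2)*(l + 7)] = 6*l + 16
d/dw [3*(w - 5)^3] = 9*(w - 5)^2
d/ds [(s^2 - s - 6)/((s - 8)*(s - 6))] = (-13*s^2 + 108*s - 132)/(s^4 - 28*s^3 + 292*s^2 - 1344*s + 2304)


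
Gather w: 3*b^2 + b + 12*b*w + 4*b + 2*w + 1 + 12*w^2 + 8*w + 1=3*b^2 + 5*b + 12*w^2 + w*(12*b + 10) + 2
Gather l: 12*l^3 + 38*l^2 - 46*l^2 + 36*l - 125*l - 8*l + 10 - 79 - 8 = 12*l^3 - 8*l^2 - 97*l - 77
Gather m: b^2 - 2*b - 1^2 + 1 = b^2 - 2*b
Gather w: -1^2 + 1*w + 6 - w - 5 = 0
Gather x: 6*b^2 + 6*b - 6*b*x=6*b^2 - 6*b*x + 6*b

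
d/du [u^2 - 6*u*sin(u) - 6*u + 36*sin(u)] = -6*u*cos(u) + 2*u - 6*sin(u) + 36*cos(u) - 6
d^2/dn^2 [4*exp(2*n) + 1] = 16*exp(2*n)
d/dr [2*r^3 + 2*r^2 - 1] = 2*r*(3*r + 2)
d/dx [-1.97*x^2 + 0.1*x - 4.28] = 0.1 - 3.94*x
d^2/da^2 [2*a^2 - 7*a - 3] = 4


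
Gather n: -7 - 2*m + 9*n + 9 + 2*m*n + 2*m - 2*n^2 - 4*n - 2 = -2*n^2 + n*(2*m + 5)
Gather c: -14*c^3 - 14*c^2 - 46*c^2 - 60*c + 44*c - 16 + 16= -14*c^3 - 60*c^2 - 16*c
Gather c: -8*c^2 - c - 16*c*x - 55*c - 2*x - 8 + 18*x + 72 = -8*c^2 + c*(-16*x - 56) + 16*x + 64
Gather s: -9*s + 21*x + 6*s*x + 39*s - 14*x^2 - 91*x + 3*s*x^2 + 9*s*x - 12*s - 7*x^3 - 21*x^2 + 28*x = s*(3*x^2 + 15*x + 18) - 7*x^3 - 35*x^2 - 42*x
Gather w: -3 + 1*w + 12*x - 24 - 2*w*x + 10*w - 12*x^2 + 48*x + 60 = w*(11 - 2*x) - 12*x^2 + 60*x + 33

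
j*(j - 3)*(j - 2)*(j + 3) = j^4 - 2*j^3 - 9*j^2 + 18*j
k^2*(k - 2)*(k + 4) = k^4 + 2*k^3 - 8*k^2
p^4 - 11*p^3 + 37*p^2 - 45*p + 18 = (p - 6)*(p - 3)*(p - 1)^2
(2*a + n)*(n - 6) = 2*a*n - 12*a + n^2 - 6*n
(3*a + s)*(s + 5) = 3*a*s + 15*a + s^2 + 5*s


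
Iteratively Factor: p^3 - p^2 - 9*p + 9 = (p - 3)*(p^2 + 2*p - 3) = (p - 3)*(p - 1)*(p + 3)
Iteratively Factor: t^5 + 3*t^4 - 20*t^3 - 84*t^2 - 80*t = (t - 5)*(t^4 + 8*t^3 + 20*t^2 + 16*t) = (t - 5)*(t + 2)*(t^3 + 6*t^2 + 8*t) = (t - 5)*(t + 2)*(t + 4)*(t^2 + 2*t) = (t - 5)*(t + 2)^2*(t + 4)*(t)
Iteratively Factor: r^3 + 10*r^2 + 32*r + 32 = (r + 4)*(r^2 + 6*r + 8) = (r + 4)^2*(r + 2)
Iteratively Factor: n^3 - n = (n + 1)*(n^2 - n) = (n - 1)*(n + 1)*(n)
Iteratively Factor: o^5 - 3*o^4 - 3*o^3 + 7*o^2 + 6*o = (o - 2)*(o^4 - o^3 - 5*o^2 - 3*o) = o*(o - 2)*(o^3 - o^2 - 5*o - 3) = o*(o - 2)*(o + 1)*(o^2 - 2*o - 3) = o*(o - 2)*(o + 1)^2*(o - 3)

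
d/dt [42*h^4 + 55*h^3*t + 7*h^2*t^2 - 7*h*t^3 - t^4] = 55*h^3 + 14*h^2*t - 21*h*t^2 - 4*t^3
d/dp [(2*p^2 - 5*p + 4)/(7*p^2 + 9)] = 5*(7*p^2 - 4*p - 9)/(49*p^4 + 126*p^2 + 81)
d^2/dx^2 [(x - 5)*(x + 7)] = 2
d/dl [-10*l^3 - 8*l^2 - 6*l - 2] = -30*l^2 - 16*l - 6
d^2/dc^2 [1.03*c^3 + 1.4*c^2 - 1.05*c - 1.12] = 6.18*c + 2.8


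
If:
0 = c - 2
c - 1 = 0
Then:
No Solution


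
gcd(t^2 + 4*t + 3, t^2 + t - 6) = t + 3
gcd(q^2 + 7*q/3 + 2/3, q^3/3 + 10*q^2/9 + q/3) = q + 1/3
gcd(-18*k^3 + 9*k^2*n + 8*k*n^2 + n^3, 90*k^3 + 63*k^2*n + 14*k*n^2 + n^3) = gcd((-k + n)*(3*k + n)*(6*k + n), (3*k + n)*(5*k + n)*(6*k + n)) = 18*k^2 + 9*k*n + n^2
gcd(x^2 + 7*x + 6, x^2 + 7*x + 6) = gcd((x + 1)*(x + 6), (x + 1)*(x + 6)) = x^2 + 7*x + 6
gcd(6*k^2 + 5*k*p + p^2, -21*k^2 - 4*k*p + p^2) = 3*k + p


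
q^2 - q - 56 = (q - 8)*(q + 7)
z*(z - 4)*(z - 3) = z^3 - 7*z^2 + 12*z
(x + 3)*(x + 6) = x^2 + 9*x + 18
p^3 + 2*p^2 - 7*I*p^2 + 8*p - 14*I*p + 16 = (p + 2)*(p - 8*I)*(p + I)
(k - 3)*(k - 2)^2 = k^3 - 7*k^2 + 16*k - 12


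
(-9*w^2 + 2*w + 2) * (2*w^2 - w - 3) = -18*w^4 + 13*w^3 + 29*w^2 - 8*w - 6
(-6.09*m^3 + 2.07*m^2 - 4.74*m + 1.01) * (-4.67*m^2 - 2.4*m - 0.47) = 28.4403*m^5 + 4.9491*m^4 + 20.0301*m^3 + 5.6864*m^2 - 0.1962*m - 0.4747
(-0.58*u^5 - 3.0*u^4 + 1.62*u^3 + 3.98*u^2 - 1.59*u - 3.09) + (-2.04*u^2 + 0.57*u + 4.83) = -0.58*u^5 - 3.0*u^4 + 1.62*u^3 + 1.94*u^2 - 1.02*u + 1.74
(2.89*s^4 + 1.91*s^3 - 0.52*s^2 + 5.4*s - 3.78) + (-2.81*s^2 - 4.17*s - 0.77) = 2.89*s^4 + 1.91*s^3 - 3.33*s^2 + 1.23*s - 4.55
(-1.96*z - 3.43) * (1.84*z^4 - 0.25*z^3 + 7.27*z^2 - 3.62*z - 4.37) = -3.6064*z^5 - 5.8212*z^4 - 13.3917*z^3 - 17.8409*z^2 + 20.9818*z + 14.9891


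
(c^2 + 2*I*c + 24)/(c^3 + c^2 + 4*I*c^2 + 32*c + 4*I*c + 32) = (c + 6*I)/(c^2 + c*(1 + 8*I) + 8*I)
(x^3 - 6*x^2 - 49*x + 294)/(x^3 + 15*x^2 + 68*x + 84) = (x^2 - 13*x + 42)/(x^2 + 8*x + 12)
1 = 1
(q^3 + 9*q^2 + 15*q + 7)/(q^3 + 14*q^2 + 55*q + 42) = (q + 1)/(q + 6)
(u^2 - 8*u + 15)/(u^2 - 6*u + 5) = (u - 3)/(u - 1)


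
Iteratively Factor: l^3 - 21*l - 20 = (l - 5)*(l^2 + 5*l + 4) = (l - 5)*(l + 1)*(l + 4)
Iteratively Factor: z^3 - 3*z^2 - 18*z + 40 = (z + 4)*(z^2 - 7*z + 10) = (z - 2)*(z + 4)*(z - 5)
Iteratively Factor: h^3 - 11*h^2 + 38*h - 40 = (h - 2)*(h^2 - 9*h + 20) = (h - 4)*(h - 2)*(h - 5)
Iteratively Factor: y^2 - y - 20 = (y + 4)*(y - 5)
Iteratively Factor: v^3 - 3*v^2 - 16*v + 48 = (v - 3)*(v^2 - 16) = (v - 4)*(v - 3)*(v + 4)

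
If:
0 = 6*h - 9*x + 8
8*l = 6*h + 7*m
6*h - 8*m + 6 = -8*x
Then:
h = 3*x/2 - 4/3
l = 191*x/64 - 39/32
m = 17*x/8 - 1/4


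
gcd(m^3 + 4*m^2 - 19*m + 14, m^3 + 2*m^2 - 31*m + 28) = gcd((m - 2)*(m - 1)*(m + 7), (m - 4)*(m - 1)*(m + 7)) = m^2 + 6*m - 7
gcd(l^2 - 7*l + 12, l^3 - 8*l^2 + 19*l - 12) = l^2 - 7*l + 12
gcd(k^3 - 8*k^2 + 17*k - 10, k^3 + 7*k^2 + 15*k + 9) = 1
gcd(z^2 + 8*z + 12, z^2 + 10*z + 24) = z + 6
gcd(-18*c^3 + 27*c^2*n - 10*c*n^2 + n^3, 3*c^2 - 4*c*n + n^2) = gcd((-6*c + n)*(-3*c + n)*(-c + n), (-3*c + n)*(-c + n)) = 3*c^2 - 4*c*n + n^2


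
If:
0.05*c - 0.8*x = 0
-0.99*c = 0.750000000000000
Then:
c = -0.76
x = -0.05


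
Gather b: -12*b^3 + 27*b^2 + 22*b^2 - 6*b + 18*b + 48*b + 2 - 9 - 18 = -12*b^3 + 49*b^2 + 60*b - 25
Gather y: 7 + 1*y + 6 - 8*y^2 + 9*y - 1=-8*y^2 + 10*y + 12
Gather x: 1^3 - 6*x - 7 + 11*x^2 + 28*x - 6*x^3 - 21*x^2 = -6*x^3 - 10*x^2 + 22*x - 6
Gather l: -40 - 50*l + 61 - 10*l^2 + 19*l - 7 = -10*l^2 - 31*l + 14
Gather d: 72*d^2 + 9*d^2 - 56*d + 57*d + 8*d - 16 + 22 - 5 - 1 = 81*d^2 + 9*d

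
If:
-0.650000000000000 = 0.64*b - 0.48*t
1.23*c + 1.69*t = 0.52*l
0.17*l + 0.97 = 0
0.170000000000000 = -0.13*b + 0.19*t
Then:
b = -0.71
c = -2.98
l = -5.71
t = 0.41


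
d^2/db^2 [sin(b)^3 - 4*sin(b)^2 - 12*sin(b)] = -9*sin(b)^3 + 16*sin(b)^2 + 18*sin(b) - 8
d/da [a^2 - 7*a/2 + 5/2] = 2*a - 7/2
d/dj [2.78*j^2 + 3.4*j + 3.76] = 5.56*j + 3.4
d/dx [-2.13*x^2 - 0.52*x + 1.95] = -4.26*x - 0.52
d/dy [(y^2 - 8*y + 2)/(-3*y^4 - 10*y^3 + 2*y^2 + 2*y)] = 2*(3*y^5 - 31*y^4 - 68*y^3 + 39*y^2 - 4*y - 2)/(y^2*(9*y^6 + 60*y^5 + 88*y^4 - 52*y^3 - 36*y^2 + 8*y + 4))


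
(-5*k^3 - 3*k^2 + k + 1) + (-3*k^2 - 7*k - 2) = -5*k^3 - 6*k^2 - 6*k - 1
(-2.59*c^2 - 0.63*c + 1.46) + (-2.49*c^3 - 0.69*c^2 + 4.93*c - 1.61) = -2.49*c^3 - 3.28*c^2 + 4.3*c - 0.15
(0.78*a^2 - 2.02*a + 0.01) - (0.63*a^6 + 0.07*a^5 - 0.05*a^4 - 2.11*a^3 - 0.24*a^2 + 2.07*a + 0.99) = -0.63*a^6 - 0.07*a^5 + 0.05*a^4 + 2.11*a^3 + 1.02*a^2 - 4.09*a - 0.98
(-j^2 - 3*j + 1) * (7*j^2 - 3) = -7*j^4 - 21*j^3 + 10*j^2 + 9*j - 3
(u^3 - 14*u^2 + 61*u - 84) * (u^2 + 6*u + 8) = u^5 - 8*u^4 - 15*u^3 + 170*u^2 - 16*u - 672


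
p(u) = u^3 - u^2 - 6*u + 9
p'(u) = 3*u^2 - 2*u - 6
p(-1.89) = 10.02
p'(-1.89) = 8.50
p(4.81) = 68.29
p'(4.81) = 53.79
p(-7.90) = -499.05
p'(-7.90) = 197.03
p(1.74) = 0.80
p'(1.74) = -0.40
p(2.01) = 1.02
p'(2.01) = 2.10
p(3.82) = 27.23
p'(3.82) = 30.14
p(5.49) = 111.39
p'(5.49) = 73.44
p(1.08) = 2.61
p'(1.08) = -4.66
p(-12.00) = -1791.00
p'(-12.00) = 450.00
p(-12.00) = -1791.00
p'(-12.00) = 450.00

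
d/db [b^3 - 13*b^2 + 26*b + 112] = 3*b^2 - 26*b + 26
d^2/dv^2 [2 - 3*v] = 0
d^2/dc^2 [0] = 0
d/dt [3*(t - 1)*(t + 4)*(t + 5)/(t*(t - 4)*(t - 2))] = 6*(-7*t^4 - 3*t^3 + 95*t^2 - 120*t + 80)/(t^2*(t^4 - 12*t^3 + 52*t^2 - 96*t + 64))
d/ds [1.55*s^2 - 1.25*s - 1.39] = 3.1*s - 1.25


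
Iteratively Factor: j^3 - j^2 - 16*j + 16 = (j - 1)*(j^2 - 16) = (j - 4)*(j - 1)*(j + 4)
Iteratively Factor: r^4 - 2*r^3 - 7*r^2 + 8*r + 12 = (r + 1)*(r^3 - 3*r^2 - 4*r + 12) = (r - 2)*(r + 1)*(r^2 - r - 6) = (r - 3)*(r - 2)*(r + 1)*(r + 2)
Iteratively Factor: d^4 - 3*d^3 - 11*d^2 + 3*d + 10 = (d + 2)*(d^3 - 5*d^2 - d + 5) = (d + 1)*(d + 2)*(d^2 - 6*d + 5) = (d - 1)*(d + 1)*(d + 2)*(d - 5)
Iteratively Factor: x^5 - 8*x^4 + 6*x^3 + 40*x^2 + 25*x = (x - 5)*(x^4 - 3*x^3 - 9*x^2 - 5*x) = (x - 5)^2*(x^3 + 2*x^2 + x) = (x - 5)^2*(x + 1)*(x^2 + x) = x*(x - 5)^2*(x + 1)*(x + 1)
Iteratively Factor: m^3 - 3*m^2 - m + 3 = (m - 1)*(m^2 - 2*m - 3) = (m - 3)*(m - 1)*(m + 1)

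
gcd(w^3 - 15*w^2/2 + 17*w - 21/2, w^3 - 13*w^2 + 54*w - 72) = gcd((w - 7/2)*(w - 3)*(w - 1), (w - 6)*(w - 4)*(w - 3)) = w - 3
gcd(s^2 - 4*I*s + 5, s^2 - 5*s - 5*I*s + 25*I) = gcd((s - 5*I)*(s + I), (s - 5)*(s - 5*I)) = s - 5*I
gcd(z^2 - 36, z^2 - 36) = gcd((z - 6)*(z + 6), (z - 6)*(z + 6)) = z^2 - 36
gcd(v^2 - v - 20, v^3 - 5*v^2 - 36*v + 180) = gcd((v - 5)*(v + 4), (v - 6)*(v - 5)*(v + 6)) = v - 5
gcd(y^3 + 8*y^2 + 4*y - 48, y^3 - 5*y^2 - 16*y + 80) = y + 4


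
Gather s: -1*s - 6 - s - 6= -2*s - 12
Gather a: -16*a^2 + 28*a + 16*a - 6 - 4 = -16*a^2 + 44*a - 10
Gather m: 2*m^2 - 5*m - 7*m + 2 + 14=2*m^2 - 12*m + 16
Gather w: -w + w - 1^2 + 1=0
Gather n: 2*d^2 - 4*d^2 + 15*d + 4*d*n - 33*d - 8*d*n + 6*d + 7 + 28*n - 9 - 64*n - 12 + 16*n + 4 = -2*d^2 - 12*d + n*(-4*d - 20) - 10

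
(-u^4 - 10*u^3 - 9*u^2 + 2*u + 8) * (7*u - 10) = -7*u^5 - 60*u^4 + 37*u^3 + 104*u^2 + 36*u - 80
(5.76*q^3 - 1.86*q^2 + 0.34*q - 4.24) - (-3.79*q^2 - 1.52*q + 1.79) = 5.76*q^3 + 1.93*q^2 + 1.86*q - 6.03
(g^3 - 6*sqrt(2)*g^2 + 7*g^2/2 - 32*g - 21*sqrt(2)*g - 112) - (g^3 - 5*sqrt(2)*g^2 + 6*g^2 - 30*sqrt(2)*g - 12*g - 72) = -5*g^2/2 - sqrt(2)*g^2 - 20*g + 9*sqrt(2)*g - 40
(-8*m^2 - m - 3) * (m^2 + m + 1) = -8*m^4 - 9*m^3 - 12*m^2 - 4*m - 3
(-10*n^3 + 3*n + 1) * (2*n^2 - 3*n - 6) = -20*n^5 + 30*n^4 + 66*n^3 - 7*n^2 - 21*n - 6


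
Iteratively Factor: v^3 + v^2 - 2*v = (v - 1)*(v^2 + 2*v) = (v - 1)*(v + 2)*(v)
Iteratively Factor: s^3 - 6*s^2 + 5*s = (s - 1)*(s^2 - 5*s) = (s - 5)*(s - 1)*(s)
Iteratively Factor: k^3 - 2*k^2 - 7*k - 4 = (k + 1)*(k^2 - 3*k - 4) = (k + 1)^2*(k - 4)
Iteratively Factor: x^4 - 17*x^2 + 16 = (x + 1)*(x^3 - x^2 - 16*x + 16) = (x - 1)*(x + 1)*(x^2 - 16) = (x - 4)*(x - 1)*(x + 1)*(x + 4)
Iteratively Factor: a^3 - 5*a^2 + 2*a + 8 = (a + 1)*(a^2 - 6*a + 8) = (a - 2)*(a + 1)*(a - 4)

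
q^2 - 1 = (q - 1)*(q + 1)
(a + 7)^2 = a^2 + 14*a + 49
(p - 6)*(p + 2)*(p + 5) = p^3 + p^2 - 32*p - 60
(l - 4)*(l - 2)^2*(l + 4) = l^4 - 4*l^3 - 12*l^2 + 64*l - 64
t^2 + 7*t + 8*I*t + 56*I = (t + 7)*(t + 8*I)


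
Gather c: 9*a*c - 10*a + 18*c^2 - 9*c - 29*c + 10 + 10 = -10*a + 18*c^2 + c*(9*a - 38) + 20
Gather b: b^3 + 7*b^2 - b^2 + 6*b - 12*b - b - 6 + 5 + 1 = b^3 + 6*b^2 - 7*b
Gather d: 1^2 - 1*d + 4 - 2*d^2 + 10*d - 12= -2*d^2 + 9*d - 7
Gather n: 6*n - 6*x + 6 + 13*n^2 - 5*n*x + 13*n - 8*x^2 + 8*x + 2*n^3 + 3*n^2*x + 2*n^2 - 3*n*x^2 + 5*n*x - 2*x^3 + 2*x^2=2*n^3 + n^2*(3*x + 15) + n*(19 - 3*x^2) - 2*x^3 - 6*x^2 + 2*x + 6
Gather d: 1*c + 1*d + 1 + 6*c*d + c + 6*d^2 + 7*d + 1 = 2*c + 6*d^2 + d*(6*c + 8) + 2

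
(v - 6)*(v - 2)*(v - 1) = v^3 - 9*v^2 + 20*v - 12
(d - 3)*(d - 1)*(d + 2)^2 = d^4 - 9*d^2 - 4*d + 12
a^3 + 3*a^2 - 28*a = a*(a - 4)*(a + 7)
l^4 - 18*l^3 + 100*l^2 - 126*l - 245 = (l - 7)^2*(l - 5)*(l + 1)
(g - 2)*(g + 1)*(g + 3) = g^3 + 2*g^2 - 5*g - 6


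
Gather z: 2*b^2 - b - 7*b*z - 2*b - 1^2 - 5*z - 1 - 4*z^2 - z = 2*b^2 - 3*b - 4*z^2 + z*(-7*b - 6) - 2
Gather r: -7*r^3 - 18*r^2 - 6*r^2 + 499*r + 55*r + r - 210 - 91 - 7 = -7*r^3 - 24*r^2 + 555*r - 308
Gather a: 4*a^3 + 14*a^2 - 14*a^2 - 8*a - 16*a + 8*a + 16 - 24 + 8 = 4*a^3 - 16*a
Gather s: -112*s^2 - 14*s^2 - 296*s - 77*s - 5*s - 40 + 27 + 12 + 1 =-126*s^2 - 378*s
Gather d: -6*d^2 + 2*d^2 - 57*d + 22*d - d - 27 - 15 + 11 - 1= -4*d^2 - 36*d - 32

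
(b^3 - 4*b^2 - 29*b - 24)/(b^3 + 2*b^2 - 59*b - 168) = (b + 1)/(b + 7)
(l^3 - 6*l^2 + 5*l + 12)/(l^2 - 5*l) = (l^3 - 6*l^2 + 5*l + 12)/(l*(l - 5))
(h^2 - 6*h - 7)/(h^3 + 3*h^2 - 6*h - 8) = (h - 7)/(h^2 + 2*h - 8)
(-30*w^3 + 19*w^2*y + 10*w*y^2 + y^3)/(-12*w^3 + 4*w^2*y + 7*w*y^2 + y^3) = (5*w + y)/(2*w + y)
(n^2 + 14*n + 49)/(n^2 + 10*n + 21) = (n + 7)/(n + 3)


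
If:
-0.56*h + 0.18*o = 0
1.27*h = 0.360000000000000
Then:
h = 0.28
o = 0.88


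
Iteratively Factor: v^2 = (v)*(v)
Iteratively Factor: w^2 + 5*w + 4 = (w + 1)*(w + 4)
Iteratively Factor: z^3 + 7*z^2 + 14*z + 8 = (z + 1)*(z^2 + 6*z + 8) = (z + 1)*(z + 4)*(z + 2)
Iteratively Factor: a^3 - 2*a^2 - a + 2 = (a - 1)*(a^2 - a - 2) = (a - 1)*(a + 1)*(a - 2)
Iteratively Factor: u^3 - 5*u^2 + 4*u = (u)*(u^2 - 5*u + 4) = u*(u - 4)*(u - 1)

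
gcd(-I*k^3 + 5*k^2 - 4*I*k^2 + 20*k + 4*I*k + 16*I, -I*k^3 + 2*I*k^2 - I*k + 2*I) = k + I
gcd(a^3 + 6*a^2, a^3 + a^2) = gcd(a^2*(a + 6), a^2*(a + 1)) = a^2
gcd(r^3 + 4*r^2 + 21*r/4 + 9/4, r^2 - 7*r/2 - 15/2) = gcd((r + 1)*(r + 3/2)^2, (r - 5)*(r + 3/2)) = r + 3/2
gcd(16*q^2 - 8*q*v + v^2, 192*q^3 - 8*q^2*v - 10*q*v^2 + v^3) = 1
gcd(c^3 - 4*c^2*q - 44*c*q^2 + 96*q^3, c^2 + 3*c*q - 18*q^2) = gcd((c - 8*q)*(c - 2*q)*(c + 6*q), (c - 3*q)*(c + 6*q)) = c + 6*q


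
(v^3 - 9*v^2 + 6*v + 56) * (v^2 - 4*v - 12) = v^5 - 13*v^4 + 30*v^3 + 140*v^2 - 296*v - 672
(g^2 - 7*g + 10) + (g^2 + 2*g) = 2*g^2 - 5*g + 10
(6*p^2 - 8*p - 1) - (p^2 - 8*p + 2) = 5*p^2 - 3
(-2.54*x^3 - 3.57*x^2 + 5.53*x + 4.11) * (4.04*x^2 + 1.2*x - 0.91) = -10.2616*x^5 - 17.4708*x^4 + 20.3686*x^3 + 26.4891*x^2 - 0.1003*x - 3.7401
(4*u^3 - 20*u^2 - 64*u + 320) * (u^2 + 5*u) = 4*u^5 - 164*u^3 + 1600*u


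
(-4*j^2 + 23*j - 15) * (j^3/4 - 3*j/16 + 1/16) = -j^5 + 23*j^4/4 - 3*j^3 - 73*j^2/16 + 17*j/4 - 15/16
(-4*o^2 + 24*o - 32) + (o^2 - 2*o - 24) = -3*o^2 + 22*o - 56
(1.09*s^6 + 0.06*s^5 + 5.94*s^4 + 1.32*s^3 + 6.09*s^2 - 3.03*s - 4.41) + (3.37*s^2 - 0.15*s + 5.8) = 1.09*s^6 + 0.06*s^5 + 5.94*s^4 + 1.32*s^3 + 9.46*s^2 - 3.18*s + 1.39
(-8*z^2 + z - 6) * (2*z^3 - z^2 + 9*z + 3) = -16*z^5 + 10*z^4 - 85*z^3 - 9*z^2 - 51*z - 18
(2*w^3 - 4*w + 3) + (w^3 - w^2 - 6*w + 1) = 3*w^3 - w^2 - 10*w + 4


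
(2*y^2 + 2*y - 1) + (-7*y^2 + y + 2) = -5*y^2 + 3*y + 1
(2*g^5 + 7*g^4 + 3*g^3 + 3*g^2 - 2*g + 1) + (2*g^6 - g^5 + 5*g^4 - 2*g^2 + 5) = 2*g^6 + g^5 + 12*g^4 + 3*g^3 + g^2 - 2*g + 6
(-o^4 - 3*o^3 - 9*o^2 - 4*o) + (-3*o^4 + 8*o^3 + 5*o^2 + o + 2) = -4*o^4 + 5*o^3 - 4*o^2 - 3*o + 2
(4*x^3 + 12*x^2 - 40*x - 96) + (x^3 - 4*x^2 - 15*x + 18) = 5*x^3 + 8*x^2 - 55*x - 78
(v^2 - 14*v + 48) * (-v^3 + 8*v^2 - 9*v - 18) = -v^5 + 22*v^4 - 169*v^3 + 492*v^2 - 180*v - 864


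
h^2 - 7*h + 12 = (h - 4)*(h - 3)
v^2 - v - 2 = (v - 2)*(v + 1)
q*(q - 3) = q^2 - 3*q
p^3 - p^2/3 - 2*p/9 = p*(p - 2/3)*(p + 1/3)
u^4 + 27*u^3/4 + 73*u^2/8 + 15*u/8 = u*(u + 1/4)*(u + 3/2)*(u + 5)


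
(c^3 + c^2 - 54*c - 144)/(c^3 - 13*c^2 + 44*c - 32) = (c^2 + 9*c + 18)/(c^2 - 5*c + 4)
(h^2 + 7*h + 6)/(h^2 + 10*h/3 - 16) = 3*(h + 1)/(3*h - 8)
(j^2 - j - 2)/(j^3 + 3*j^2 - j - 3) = (j - 2)/(j^2 + 2*j - 3)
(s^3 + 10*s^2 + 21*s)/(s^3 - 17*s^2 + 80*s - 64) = s*(s^2 + 10*s + 21)/(s^3 - 17*s^2 + 80*s - 64)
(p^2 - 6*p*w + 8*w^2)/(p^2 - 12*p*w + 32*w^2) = (p - 2*w)/(p - 8*w)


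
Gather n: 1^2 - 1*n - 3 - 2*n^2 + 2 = -2*n^2 - n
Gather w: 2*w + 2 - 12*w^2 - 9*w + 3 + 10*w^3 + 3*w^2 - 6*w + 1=10*w^3 - 9*w^2 - 13*w + 6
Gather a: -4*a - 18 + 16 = -4*a - 2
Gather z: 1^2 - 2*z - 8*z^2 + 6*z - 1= -8*z^2 + 4*z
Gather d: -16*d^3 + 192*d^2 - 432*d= -16*d^3 + 192*d^2 - 432*d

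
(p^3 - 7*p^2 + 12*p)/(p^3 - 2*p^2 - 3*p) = (p - 4)/(p + 1)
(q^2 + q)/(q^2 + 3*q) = (q + 1)/(q + 3)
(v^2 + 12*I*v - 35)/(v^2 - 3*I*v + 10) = (v^2 + 12*I*v - 35)/(v^2 - 3*I*v + 10)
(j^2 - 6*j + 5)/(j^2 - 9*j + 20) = (j - 1)/(j - 4)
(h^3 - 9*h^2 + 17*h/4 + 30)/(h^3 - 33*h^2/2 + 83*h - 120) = (h + 3/2)/(h - 6)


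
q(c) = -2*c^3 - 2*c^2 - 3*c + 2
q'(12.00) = -915.00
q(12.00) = -3778.00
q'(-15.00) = -1293.00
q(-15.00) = 6347.00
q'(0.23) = -4.24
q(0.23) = 1.18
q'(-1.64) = -12.58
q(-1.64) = 10.36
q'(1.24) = -17.19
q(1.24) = -8.61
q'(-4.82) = -123.11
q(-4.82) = 193.96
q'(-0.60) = -2.76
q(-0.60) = 3.51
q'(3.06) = -71.42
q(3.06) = -83.21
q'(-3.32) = -55.85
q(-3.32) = 63.10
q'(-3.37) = -57.66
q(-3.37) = 65.94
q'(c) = -6*c^2 - 4*c - 3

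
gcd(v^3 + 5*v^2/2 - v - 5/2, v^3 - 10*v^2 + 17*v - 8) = v - 1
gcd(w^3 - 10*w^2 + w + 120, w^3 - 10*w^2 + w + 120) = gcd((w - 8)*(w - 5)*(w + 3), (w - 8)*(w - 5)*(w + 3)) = w^3 - 10*w^2 + w + 120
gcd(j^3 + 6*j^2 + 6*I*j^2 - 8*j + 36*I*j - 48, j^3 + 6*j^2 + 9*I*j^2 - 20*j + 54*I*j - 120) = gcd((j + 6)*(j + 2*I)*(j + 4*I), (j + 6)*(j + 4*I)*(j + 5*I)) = j^2 + j*(6 + 4*I) + 24*I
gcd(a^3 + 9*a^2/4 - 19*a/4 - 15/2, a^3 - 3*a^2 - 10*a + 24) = a^2 + a - 6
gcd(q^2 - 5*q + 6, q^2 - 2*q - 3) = q - 3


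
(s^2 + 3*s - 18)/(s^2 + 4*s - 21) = (s + 6)/(s + 7)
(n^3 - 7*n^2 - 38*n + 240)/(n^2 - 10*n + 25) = (n^2 - 2*n - 48)/(n - 5)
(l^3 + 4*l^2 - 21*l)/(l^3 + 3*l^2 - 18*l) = (l + 7)/(l + 6)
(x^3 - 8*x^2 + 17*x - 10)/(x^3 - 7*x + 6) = (x - 5)/(x + 3)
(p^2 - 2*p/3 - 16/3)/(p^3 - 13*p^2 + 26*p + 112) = (p - 8/3)/(p^2 - 15*p + 56)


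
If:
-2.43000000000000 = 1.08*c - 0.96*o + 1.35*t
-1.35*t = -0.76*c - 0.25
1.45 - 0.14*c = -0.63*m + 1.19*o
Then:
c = 1.77631578947368*t - 0.328947368421053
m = 6.82565789473684*t + 1.70755012531328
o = 3.40460526315789*t + 2.16118421052632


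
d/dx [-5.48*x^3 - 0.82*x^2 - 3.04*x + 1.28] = -16.44*x^2 - 1.64*x - 3.04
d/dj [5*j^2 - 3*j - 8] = 10*j - 3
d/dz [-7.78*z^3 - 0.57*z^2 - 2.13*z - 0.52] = -23.34*z^2 - 1.14*z - 2.13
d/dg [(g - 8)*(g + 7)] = 2*g - 1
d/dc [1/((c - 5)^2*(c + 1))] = -(3*c - 3)/((c - 5)^3*(c + 1)^2)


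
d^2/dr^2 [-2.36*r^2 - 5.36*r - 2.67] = -4.72000000000000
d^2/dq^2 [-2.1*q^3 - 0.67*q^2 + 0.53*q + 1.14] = -12.6*q - 1.34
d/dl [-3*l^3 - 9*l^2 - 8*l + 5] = -9*l^2 - 18*l - 8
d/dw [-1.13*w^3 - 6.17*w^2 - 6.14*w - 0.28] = -3.39*w^2 - 12.34*w - 6.14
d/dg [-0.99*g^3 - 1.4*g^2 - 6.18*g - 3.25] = -2.97*g^2 - 2.8*g - 6.18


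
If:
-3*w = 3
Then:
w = -1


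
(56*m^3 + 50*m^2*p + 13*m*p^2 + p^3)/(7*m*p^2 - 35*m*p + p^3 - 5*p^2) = (8*m^2 + 6*m*p + p^2)/(p*(p - 5))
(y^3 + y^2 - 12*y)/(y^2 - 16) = y*(y - 3)/(y - 4)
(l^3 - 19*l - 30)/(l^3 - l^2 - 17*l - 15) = (l + 2)/(l + 1)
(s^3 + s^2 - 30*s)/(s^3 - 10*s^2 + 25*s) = (s + 6)/(s - 5)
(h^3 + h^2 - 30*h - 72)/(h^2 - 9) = (h^2 - 2*h - 24)/(h - 3)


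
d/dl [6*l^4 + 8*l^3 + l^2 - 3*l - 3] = 24*l^3 + 24*l^2 + 2*l - 3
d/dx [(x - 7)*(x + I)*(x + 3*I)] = 3*x^2 + x*(-14 + 8*I) - 3 - 28*I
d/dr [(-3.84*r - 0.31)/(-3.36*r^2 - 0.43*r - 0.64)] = (-12.9024*r^2 - 2.0832*r + 2.3243)/(11.2896*r^4 + 2.8896*r^3 + 4.4857*r^2 + 0.5504*r + 0.4096)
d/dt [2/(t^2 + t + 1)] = 2*(-2*t - 1)/(t^2 + t + 1)^2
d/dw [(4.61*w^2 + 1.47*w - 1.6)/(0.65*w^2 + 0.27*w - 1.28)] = (0.2892*w^2 - 9.7216*w - 1.4496)/(0.4225*w^4 + 0.351*w^3 - 1.5911*w^2 - 0.6912*w + 1.6384)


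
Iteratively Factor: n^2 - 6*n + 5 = (n - 5)*(n - 1)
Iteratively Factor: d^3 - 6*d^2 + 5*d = (d)*(d^2 - 6*d + 5) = d*(d - 5)*(d - 1)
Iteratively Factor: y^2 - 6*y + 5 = (y - 5)*(y - 1)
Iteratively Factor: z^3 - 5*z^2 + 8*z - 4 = (z - 1)*(z^2 - 4*z + 4) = (z - 2)*(z - 1)*(z - 2)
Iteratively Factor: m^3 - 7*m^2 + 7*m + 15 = (m - 3)*(m^2 - 4*m - 5) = (m - 5)*(m - 3)*(m + 1)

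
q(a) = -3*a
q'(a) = -3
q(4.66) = -13.98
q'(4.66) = -3.00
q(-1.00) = 3.00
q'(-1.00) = -3.00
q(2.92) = -8.76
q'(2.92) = -3.00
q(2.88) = -8.64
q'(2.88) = -3.00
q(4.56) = -13.68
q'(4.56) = -3.00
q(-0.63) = 1.89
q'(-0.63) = -3.00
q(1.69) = -5.07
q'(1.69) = -3.00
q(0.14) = -0.42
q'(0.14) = -3.00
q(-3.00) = 9.00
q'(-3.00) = -3.00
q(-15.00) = 45.00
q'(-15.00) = -3.00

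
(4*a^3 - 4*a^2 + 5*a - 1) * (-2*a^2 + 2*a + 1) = -8*a^5 + 16*a^4 - 14*a^3 + 8*a^2 + 3*a - 1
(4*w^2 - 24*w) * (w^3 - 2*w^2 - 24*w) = 4*w^5 - 32*w^4 - 48*w^3 + 576*w^2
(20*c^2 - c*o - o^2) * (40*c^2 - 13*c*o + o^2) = 800*c^4 - 300*c^3*o - 7*c^2*o^2 + 12*c*o^3 - o^4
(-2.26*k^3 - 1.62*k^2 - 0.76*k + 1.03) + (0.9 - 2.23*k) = -2.26*k^3 - 1.62*k^2 - 2.99*k + 1.93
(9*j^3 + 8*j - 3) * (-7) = -63*j^3 - 56*j + 21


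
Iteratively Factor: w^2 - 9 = (w - 3)*(w + 3)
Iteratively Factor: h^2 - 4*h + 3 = (h - 3)*(h - 1)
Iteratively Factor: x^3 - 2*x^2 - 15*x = (x)*(x^2 - 2*x - 15) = x*(x + 3)*(x - 5)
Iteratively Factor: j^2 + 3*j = (j)*(j + 3)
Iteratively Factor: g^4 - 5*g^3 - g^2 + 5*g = (g - 1)*(g^3 - 4*g^2 - 5*g) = (g - 5)*(g - 1)*(g^2 + g) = (g - 5)*(g - 1)*(g + 1)*(g)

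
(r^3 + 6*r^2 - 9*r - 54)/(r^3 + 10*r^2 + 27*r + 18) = (r - 3)/(r + 1)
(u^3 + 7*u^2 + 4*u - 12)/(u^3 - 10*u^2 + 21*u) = (u^3 + 7*u^2 + 4*u - 12)/(u*(u^2 - 10*u + 21))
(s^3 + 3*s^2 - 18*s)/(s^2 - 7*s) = (s^2 + 3*s - 18)/(s - 7)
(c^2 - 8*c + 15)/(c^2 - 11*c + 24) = (c - 5)/(c - 8)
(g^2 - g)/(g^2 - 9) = g*(g - 1)/(g^2 - 9)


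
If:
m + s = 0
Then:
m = -s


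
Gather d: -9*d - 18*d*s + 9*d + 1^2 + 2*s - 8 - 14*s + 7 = -18*d*s - 12*s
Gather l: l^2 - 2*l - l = l^2 - 3*l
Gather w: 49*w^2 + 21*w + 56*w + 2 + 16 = 49*w^2 + 77*w + 18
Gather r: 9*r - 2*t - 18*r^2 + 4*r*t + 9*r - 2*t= -18*r^2 + r*(4*t + 18) - 4*t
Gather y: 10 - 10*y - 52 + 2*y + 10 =-8*y - 32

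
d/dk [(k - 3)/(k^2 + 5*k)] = (-k^2 + 6*k + 15)/(k^2*(k^2 + 10*k + 25))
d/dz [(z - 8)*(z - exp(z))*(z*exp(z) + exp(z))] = ((1 - exp(z))*(z - 8)*(z + 1) + (z - 8)*(z + 2)*(z - exp(z)) + (z + 1)*(z - exp(z)))*exp(z)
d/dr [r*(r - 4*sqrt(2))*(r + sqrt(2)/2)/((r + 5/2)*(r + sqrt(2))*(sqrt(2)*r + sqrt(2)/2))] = 2*(12*sqrt(2)*r^4 + 36*r^4 + 48*r^3 + 42*sqrt(2)*r^3 - 36*sqrt(2)*r^2 + 27*r^2 - 70*sqrt(2)*r - 40)/(16*r^6 + 32*sqrt(2)*r^5 + 96*r^5 + 216*r^4 + 192*sqrt(2)*r^4 + 312*r^3 + 368*sqrt(2)*r^3 + 240*sqrt(2)*r^2 + 393*r^2 + 50*sqrt(2)*r + 240*r + 50)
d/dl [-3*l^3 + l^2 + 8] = l*(2 - 9*l)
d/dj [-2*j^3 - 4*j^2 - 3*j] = -6*j^2 - 8*j - 3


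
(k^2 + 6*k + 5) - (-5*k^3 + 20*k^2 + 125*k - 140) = 5*k^3 - 19*k^2 - 119*k + 145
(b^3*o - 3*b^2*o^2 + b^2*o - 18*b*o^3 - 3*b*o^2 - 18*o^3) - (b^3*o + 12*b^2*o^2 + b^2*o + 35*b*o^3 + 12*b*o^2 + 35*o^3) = -15*b^2*o^2 - 53*b*o^3 - 15*b*o^2 - 53*o^3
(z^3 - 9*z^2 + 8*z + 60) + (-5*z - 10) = z^3 - 9*z^2 + 3*z + 50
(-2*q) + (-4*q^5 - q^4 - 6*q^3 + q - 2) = -4*q^5 - q^4 - 6*q^3 - q - 2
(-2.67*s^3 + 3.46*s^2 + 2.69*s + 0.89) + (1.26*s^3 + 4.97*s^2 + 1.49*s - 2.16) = -1.41*s^3 + 8.43*s^2 + 4.18*s - 1.27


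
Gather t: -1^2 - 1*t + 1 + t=0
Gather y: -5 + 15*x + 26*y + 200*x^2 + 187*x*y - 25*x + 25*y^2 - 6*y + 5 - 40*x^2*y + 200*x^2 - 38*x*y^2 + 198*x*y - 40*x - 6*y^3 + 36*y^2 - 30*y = 400*x^2 - 50*x - 6*y^3 + y^2*(61 - 38*x) + y*(-40*x^2 + 385*x - 10)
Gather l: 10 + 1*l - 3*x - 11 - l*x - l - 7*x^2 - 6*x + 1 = -l*x - 7*x^2 - 9*x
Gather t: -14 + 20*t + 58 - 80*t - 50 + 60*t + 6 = 0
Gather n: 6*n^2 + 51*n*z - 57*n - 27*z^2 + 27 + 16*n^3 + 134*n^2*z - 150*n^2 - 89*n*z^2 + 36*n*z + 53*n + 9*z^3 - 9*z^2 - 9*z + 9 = 16*n^3 + n^2*(134*z - 144) + n*(-89*z^2 + 87*z - 4) + 9*z^3 - 36*z^2 - 9*z + 36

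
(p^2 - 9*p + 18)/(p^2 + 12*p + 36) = (p^2 - 9*p + 18)/(p^2 + 12*p + 36)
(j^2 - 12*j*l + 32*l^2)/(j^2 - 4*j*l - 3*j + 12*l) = (j - 8*l)/(j - 3)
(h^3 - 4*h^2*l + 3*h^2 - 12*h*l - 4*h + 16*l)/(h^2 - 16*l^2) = (h^2 + 3*h - 4)/(h + 4*l)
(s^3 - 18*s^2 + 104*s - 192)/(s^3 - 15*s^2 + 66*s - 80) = (s^2 - 10*s + 24)/(s^2 - 7*s + 10)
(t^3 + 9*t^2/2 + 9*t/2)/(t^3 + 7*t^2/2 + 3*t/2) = (2*t + 3)/(2*t + 1)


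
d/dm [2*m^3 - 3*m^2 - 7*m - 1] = 6*m^2 - 6*m - 7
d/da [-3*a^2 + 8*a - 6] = 8 - 6*a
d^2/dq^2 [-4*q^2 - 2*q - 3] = -8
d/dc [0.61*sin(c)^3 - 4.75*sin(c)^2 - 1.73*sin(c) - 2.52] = (1.83*sin(c)^2 - 9.5*sin(c) - 1.73)*cos(c)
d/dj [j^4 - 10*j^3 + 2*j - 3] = 4*j^3 - 30*j^2 + 2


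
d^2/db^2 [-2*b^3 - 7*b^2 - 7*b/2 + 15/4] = -12*b - 14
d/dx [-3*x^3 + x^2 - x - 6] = -9*x^2 + 2*x - 1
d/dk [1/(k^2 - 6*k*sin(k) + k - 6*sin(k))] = (6*k*cos(k) - 2*k + 6*sqrt(2)*sin(k + pi/4) - 1)/((k + 1)^2*(k - 6*sin(k))^2)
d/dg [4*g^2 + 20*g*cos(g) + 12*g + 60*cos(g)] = -20*g*sin(g) + 8*g - 60*sin(g) + 20*cos(g) + 12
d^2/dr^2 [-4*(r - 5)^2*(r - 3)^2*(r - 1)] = -80*r^3 + 816*r^2 - 2640*r + 2672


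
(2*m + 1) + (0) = 2*m + 1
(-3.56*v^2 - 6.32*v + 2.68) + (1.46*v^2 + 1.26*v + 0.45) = -2.1*v^2 - 5.06*v + 3.13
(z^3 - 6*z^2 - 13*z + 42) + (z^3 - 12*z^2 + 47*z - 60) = 2*z^3 - 18*z^2 + 34*z - 18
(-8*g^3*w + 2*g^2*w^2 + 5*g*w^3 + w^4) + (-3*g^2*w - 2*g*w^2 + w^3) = -8*g^3*w + 2*g^2*w^2 - 3*g^2*w + 5*g*w^3 - 2*g*w^2 + w^4 + w^3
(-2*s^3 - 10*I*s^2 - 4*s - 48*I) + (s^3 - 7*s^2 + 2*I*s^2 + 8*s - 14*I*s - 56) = -s^3 - 7*s^2 - 8*I*s^2 + 4*s - 14*I*s - 56 - 48*I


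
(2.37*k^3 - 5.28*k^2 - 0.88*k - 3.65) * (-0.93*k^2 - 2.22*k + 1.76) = -2.2041*k^5 - 0.351000000000001*k^4 + 16.7112*k^3 - 3.9447*k^2 + 6.5542*k - 6.424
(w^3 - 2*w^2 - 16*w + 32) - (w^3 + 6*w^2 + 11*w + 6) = -8*w^2 - 27*w + 26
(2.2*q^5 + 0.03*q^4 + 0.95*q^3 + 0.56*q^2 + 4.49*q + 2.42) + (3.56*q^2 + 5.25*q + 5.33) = 2.2*q^5 + 0.03*q^4 + 0.95*q^3 + 4.12*q^2 + 9.74*q + 7.75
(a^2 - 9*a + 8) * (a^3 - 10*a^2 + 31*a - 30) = a^5 - 19*a^4 + 129*a^3 - 389*a^2 + 518*a - 240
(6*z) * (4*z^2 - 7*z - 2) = 24*z^3 - 42*z^2 - 12*z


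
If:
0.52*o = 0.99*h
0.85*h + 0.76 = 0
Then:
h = -0.89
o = -1.70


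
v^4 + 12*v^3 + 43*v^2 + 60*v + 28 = (v + 1)*(v + 2)^2*(v + 7)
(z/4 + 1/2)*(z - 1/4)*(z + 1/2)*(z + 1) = z^4/4 + 13*z^3/16 + 21*z^2/32 + z/32 - 1/16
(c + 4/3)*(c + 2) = c^2 + 10*c/3 + 8/3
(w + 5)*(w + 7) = w^2 + 12*w + 35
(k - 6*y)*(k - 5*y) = k^2 - 11*k*y + 30*y^2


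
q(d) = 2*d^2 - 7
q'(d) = 4*d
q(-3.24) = 14.00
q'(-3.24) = -12.96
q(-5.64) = 56.62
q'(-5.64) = -22.56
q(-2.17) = 2.42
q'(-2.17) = -8.68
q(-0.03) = -7.00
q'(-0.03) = -0.12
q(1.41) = -3.02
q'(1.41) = 5.64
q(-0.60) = -6.28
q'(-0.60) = -2.40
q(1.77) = -0.73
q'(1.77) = 7.08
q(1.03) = -4.88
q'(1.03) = 4.12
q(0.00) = -7.00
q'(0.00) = 0.00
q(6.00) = 65.00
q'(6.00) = 24.00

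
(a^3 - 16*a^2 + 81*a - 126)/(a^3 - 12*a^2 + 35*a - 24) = (a^2 - 13*a + 42)/(a^2 - 9*a + 8)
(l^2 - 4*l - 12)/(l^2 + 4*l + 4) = (l - 6)/(l + 2)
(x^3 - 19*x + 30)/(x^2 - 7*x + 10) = (x^2 + 2*x - 15)/(x - 5)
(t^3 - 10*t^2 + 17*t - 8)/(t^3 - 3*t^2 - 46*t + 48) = (t - 1)/(t + 6)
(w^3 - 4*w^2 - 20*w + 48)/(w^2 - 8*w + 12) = w + 4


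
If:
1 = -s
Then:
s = -1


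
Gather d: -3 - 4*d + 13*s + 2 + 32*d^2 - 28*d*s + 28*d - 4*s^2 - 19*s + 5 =32*d^2 + d*(24 - 28*s) - 4*s^2 - 6*s + 4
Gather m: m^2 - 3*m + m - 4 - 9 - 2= m^2 - 2*m - 15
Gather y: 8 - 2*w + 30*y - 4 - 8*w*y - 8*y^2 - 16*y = -2*w - 8*y^2 + y*(14 - 8*w) + 4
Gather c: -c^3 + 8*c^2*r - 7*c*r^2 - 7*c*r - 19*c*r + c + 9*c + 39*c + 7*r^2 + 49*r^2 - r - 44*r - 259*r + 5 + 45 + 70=-c^3 + 8*c^2*r + c*(-7*r^2 - 26*r + 49) + 56*r^2 - 304*r + 120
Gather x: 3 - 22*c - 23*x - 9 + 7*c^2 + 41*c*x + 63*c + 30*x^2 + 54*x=7*c^2 + 41*c + 30*x^2 + x*(41*c + 31) - 6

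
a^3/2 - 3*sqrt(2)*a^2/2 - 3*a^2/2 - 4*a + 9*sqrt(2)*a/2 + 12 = (a/2 + sqrt(2)/2)*(a - 3)*(a - 4*sqrt(2))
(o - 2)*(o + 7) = o^2 + 5*o - 14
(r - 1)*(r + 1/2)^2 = r^3 - 3*r/4 - 1/4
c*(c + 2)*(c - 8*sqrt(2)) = c^3 - 8*sqrt(2)*c^2 + 2*c^2 - 16*sqrt(2)*c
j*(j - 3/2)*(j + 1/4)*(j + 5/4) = j^4 - 31*j^2/16 - 15*j/32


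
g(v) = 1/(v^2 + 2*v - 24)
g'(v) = (-2*v - 2)/(v^2 + 2*v - 24)^2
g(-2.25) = -0.04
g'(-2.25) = 0.00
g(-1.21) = -0.04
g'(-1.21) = 0.00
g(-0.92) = -0.04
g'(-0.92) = -0.00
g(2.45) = -0.08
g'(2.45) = -0.04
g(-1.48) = -0.04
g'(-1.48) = 0.00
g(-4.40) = -0.07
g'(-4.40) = 0.04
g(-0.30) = -0.04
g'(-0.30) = -0.00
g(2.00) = -0.06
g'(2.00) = -0.02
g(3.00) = -0.11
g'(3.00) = -0.10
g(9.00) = 0.01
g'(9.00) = 0.00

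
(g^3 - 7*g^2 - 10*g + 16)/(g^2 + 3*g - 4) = (g^2 - 6*g - 16)/(g + 4)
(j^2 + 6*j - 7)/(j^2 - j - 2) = (-j^2 - 6*j + 7)/(-j^2 + j + 2)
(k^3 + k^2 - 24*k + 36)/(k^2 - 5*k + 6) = k + 6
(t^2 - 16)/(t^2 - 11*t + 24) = (t^2 - 16)/(t^2 - 11*t + 24)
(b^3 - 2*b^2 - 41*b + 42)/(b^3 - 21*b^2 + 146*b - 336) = (b^2 + 5*b - 6)/(b^2 - 14*b + 48)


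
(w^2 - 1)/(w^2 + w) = (w - 1)/w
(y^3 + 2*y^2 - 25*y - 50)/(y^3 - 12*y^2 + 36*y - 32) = (y^3 + 2*y^2 - 25*y - 50)/(y^3 - 12*y^2 + 36*y - 32)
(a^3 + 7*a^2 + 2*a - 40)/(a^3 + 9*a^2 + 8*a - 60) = (a + 4)/(a + 6)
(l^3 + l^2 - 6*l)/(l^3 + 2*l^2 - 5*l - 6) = l/(l + 1)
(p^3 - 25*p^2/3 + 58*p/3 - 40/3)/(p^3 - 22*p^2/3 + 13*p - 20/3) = (p - 2)/(p - 1)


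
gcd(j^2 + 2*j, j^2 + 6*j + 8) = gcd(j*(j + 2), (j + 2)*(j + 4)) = j + 2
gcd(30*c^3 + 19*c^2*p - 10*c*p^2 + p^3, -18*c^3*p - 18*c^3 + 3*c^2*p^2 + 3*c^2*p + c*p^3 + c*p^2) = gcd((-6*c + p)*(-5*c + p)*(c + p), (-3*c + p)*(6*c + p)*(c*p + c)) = 1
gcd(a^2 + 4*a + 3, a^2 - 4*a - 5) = a + 1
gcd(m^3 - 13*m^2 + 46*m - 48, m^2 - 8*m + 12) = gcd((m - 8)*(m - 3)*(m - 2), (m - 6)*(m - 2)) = m - 2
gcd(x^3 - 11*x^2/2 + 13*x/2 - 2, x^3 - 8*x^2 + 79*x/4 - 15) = x - 4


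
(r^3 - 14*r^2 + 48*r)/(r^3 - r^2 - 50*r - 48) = r*(r - 6)/(r^2 + 7*r + 6)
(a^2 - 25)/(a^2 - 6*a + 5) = (a + 5)/(a - 1)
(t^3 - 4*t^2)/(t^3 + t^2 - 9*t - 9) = t^2*(t - 4)/(t^3 + t^2 - 9*t - 9)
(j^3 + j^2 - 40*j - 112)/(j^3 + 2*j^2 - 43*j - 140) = (j + 4)/(j + 5)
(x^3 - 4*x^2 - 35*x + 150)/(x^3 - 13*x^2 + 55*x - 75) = (x + 6)/(x - 3)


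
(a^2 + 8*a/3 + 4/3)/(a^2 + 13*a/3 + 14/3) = (3*a + 2)/(3*a + 7)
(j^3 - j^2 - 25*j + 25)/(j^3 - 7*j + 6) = (j^2 - 25)/(j^2 + j - 6)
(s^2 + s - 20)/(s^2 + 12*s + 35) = (s - 4)/(s + 7)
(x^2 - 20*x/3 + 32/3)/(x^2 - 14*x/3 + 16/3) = (x - 4)/(x - 2)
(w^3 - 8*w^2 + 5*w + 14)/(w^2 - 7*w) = w - 1 - 2/w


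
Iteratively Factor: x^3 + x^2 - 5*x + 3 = (x - 1)*(x^2 + 2*x - 3) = (x - 1)*(x + 3)*(x - 1)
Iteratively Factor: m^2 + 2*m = (m + 2)*(m)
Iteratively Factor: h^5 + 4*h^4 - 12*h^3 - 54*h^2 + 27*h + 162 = (h - 3)*(h^4 + 7*h^3 + 9*h^2 - 27*h - 54) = (h - 3)*(h - 2)*(h^3 + 9*h^2 + 27*h + 27) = (h - 3)*(h - 2)*(h + 3)*(h^2 + 6*h + 9) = (h - 3)*(h - 2)*(h + 3)^2*(h + 3)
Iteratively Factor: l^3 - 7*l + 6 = (l - 2)*(l^2 + 2*l - 3) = (l - 2)*(l - 1)*(l + 3)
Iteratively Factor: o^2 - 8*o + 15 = (o - 5)*(o - 3)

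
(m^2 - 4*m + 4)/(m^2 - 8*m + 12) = (m - 2)/(m - 6)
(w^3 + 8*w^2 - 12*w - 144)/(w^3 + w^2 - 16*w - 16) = (w^2 + 12*w + 36)/(w^2 + 5*w + 4)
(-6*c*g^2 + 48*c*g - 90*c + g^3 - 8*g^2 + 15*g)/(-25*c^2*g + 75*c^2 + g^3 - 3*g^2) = (6*c*g - 30*c - g^2 + 5*g)/(25*c^2 - g^2)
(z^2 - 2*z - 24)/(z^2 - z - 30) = (z + 4)/(z + 5)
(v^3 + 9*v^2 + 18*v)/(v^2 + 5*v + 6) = v*(v + 6)/(v + 2)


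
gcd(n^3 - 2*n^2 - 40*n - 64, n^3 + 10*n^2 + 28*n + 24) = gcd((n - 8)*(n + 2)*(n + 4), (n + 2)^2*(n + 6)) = n + 2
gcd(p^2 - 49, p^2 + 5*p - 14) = p + 7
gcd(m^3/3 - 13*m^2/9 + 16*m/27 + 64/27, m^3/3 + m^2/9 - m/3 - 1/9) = m + 1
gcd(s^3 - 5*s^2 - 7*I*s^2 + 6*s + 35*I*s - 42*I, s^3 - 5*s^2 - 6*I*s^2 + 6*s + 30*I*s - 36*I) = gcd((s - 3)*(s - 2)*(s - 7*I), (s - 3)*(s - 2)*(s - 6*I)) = s^2 - 5*s + 6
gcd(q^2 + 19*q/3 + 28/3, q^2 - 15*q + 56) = 1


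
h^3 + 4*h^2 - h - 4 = (h - 1)*(h + 1)*(h + 4)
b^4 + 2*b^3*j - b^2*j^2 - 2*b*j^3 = b*(b - j)*(b + j)*(b + 2*j)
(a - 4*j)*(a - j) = a^2 - 5*a*j + 4*j^2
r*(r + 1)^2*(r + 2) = r^4 + 4*r^3 + 5*r^2 + 2*r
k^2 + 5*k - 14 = (k - 2)*(k + 7)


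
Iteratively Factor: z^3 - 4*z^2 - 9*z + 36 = (z - 4)*(z^2 - 9) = (z - 4)*(z - 3)*(z + 3)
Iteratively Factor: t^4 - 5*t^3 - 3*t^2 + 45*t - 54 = (t + 3)*(t^3 - 8*t^2 + 21*t - 18) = (t - 2)*(t + 3)*(t^2 - 6*t + 9) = (t - 3)*(t - 2)*(t + 3)*(t - 3)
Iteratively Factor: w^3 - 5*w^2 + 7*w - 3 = (w - 3)*(w^2 - 2*w + 1) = (w - 3)*(w - 1)*(w - 1)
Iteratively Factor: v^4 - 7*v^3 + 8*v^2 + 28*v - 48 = (v + 2)*(v^3 - 9*v^2 + 26*v - 24) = (v - 4)*(v + 2)*(v^2 - 5*v + 6) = (v - 4)*(v - 2)*(v + 2)*(v - 3)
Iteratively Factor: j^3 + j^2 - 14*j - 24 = (j + 3)*(j^2 - 2*j - 8) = (j + 2)*(j + 3)*(j - 4)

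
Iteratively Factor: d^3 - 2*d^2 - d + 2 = (d - 2)*(d^2 - 1) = (d - 2)*(d + 1)*(d - 1)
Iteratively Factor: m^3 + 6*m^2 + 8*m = (m + 4)*(m^2 + 2*m) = (m + 2)*(m + 4)*(m)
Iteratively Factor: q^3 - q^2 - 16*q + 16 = (q - 4)*(q^2 + 3*q - 4) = (q - 4)*(q - 1)*(q + 4)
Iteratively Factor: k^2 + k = (k + 1)*(k)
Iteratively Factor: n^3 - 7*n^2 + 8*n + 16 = (n - 4)*(n^2 - 3*n - 4) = (n - 4)^2*(n + 1)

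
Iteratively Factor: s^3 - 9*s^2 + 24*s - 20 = (s - 2)*(s^2 - 7*s + 10) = (s - 2)^2*(s - 5)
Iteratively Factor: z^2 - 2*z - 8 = (z + 2)*(z - 4)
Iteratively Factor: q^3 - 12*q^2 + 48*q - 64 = (q - 4)*(q^2 - 8*q + 16) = (q - 4)^2*(q - 4)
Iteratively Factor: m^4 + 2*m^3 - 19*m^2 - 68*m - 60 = (m + 2)*(m^3 - 19*m - 30) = (m + 2)^2*(m^2 - 2*m - 15) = (m + 2)^2*(m + 3)*(m - 5)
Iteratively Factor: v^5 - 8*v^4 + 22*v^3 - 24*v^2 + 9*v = (v)*(v^4 - 8*v^3 + 22*v^2 - 24*v + 9) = v*(v - 3)*(v^3 - 5*v^2 + 7*v - 3) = v*(v - 3)^2*(v^2 - 2*v + 1) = v*(v - 3)^2*(v - 1)*(v - 1)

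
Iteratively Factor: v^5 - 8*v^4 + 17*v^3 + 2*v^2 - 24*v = (v - 2)*(v^4 - 6*v^3 + 5*v^2 + 12*v) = (v - 3)*(v - 2)*(v^3 - 3*v^2 - 4*v) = (v - 3)*(v - 2)*(v + 1)*(v^2 - 4*v) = v*(v - 3)*(v - 2)*(v + 1)*(v - 4)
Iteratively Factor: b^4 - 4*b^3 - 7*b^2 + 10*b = (b - 5)*(b^3 + b^2 - 2*b) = (b - 5)*(b - 1)*(b^2 + 2*b) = (b - 5)*(b - 1)*(b + 2)*(b)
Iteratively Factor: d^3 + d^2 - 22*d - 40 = (d - 5)*(d^2 + 6*d + 8) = (d - 5)*(d + 2)*(d + 4)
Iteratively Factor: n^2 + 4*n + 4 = (n + 2)*(n + 2)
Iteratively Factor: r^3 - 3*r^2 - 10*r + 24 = (r - 2)*(r^2 - r - 12) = (r - 2)*(r + 3)*(r - 4)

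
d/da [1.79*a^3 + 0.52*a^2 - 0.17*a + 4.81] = 5.37*a^2 + 1.04*a - 0.17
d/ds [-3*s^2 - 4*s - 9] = -6*s - 4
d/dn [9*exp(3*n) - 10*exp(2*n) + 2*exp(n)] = (27*exp(2*n) - 20*exp(n) + 2)*exp(n)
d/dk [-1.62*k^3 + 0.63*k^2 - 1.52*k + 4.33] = -4.86*k^2 + 1.26*k - 1.52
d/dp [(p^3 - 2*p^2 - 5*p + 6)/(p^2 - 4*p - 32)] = (p^4 - 8*p^3 - 83*p^2 + 116*p + 184)/(p^4 - 8*p^3 - 48*p^2 + 256*p + 1024)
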